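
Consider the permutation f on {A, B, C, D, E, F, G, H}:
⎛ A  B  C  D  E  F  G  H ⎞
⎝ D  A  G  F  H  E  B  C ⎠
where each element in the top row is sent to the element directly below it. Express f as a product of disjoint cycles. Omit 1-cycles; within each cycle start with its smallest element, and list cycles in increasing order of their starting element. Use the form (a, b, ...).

(A, D, F, E, H, C, G, B)

Start at A and follow images: A → D → F → E → H → C → G → B → A, giving the cycle (A, D, F, E, H, C, G, B).
Repeating from the next unused element and collecting all non-trivial cycles gives (A, D, F, E, H, C, G, B).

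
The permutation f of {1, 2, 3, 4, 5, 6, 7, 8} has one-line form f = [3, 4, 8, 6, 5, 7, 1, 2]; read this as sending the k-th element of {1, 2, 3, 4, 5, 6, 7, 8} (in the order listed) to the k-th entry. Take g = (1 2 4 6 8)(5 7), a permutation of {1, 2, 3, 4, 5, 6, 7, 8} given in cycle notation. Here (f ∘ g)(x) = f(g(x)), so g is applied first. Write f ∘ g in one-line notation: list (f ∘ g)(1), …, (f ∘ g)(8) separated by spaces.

4 6 8 7 1 2 5 3

Chase each element through g then f: 1 → 2 → 4; 2 → 4 → 6; 3 → 3 → 8; 4 → 6 → 7; 5 → 7 → 1; 6 → 8 → 2; 7 → 5 → 5; 8 → 1 → 3.
Collecting the images, f ∘ g = [4 6 8 7 1 2 5 3].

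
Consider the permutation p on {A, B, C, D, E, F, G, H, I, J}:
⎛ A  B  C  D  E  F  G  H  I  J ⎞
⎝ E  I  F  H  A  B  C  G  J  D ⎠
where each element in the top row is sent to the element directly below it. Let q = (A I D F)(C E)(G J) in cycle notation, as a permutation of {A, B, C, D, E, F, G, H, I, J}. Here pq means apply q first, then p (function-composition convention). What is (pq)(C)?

A

(pq)(C) = p(q(C)). q(C) = E, then p(E) = A. So (pq)(C) = A.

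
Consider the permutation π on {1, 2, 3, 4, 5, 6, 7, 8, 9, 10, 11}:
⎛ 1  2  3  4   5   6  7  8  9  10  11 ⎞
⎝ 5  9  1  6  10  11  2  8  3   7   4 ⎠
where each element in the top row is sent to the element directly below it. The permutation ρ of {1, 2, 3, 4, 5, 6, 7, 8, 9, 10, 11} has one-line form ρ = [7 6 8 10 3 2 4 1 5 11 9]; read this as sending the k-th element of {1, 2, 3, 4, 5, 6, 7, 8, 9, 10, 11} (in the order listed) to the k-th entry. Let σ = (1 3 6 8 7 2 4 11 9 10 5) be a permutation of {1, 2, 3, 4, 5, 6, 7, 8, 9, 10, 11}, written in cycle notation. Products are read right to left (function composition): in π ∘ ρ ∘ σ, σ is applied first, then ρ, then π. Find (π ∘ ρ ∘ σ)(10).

1

Chase 10: σ(10) = 5; ρ(5) = 3; π(3) = 1. Hence (π ∘ ρ ∘ σ)(10) = 1.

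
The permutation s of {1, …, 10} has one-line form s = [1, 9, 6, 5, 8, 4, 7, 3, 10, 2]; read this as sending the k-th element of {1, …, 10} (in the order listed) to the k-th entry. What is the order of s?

15

Writing s as disjoint cycles, the cycle lengths are 5, 3, 1, 1.
The order is lcm(5, 3) = 15.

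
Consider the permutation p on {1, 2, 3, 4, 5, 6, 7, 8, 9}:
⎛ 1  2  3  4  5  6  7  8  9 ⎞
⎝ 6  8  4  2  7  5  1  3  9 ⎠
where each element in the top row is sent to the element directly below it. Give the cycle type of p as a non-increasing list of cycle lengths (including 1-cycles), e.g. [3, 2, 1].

The disjoint cycles are (1 6 5 7)(2 8 3 4)(9), with lengths 4, 4, 1 in non-increasing order.

[4, 4, 1]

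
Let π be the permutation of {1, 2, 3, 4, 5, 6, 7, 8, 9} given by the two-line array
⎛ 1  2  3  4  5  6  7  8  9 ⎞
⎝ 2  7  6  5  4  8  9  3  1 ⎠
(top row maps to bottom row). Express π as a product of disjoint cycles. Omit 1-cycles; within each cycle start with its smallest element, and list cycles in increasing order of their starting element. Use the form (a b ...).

Start at 1 and follow images: 1 → 2 → 7 → 9 → 1, giving the cycle (1 2 7 9).
Repeating from the next unused element and collecting all non-trivial cycles gives (1 2 7 9)(3 6 8)(4 5).

(1 2 7 9)(3 6 8)(4 5)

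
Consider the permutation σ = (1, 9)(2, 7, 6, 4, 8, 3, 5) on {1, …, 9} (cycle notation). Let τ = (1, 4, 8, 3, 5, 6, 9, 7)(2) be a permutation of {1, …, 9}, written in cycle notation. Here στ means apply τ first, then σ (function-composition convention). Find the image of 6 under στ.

First apply τ: τ(6) = 9, then σ(9) = 1. Thus (στ)(6) = 1.

1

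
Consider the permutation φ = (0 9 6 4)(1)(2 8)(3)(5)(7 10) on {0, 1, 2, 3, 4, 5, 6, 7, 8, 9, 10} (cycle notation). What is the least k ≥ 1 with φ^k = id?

The cycle type of φ is (4, 2, 2, 1, 1, 1).
The order of φ is the least common multiple of its cycle lengths: lcm(4, 2, 2) = 4.

4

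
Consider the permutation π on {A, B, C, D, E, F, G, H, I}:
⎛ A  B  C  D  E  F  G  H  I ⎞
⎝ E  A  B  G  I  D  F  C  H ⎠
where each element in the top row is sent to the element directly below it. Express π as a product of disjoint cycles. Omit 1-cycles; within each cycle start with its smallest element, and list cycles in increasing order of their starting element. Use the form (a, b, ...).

(A, E, I, H, C, B)(D, G, F)

Iterating π from A gives A → E → I → H → C → B → A; that is the 6-cycle (A, E, I, H, C, B).
Continuing from each remaining unvisited element yields (A, E, I, H, C, B)(D, G, F).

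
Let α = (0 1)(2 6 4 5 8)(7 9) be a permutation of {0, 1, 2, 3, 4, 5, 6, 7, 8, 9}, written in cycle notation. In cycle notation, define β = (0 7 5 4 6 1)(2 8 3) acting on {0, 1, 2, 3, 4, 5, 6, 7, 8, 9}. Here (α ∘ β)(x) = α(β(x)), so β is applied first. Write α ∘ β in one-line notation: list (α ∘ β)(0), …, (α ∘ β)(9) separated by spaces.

(α ∘ β)(x) = α(β(x)). Computing each image: α(β(0)) = α(7) = 9, α(β(1)) = α(0) = 1, α(β(2)) = α(8) = 2, α(β(3)) = α(2) = 6, α(β(4)) = α(6) = 4, α(β(5)) = α(4) = 5, α(β(6)) = α(1) = 0, α(β(7)) = α(5) = 8, α(β(8)) = α(3) = 3, α(β(9)) = α(9) = 7.
Hence α ∘ β = [9 1 2 6 4 5 0 8 3 7].

9 1 2 6 4 5 0 8 3 7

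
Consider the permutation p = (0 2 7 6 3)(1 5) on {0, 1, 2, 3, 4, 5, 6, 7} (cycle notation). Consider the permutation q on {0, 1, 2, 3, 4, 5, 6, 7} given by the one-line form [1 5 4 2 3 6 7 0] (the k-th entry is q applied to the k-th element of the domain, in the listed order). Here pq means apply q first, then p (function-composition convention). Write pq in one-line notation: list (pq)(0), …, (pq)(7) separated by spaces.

5 1 4 7 0 3 6 2

For each element, apply q then p: 0 → 1 → 5; 1 → 5 → 1; 2 → 4 → 4; 3 → 2 → 7; 4 → 3 → 0; 5 → 6 → 3; 6 → 7 → 6; 7 → 0 → 2.
So pq in one-line form is 5 1 4 7 0 3 6 2.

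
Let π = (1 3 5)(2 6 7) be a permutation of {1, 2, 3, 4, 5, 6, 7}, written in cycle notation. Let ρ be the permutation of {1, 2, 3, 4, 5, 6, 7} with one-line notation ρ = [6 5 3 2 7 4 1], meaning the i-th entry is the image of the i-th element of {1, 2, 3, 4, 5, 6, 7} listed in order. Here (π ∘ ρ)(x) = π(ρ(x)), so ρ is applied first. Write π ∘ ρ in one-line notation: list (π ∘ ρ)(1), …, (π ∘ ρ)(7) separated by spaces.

7 1 5 6 2 4 3

Chase each element through ρ then π: 1 → 6 → 7; 2 → 5 → 1; 3 → 3 → 5; 4 → 2 → 6; 5 → 7 → 2; 6 → 4 → 4; 7 → 1 → 3.
Collecting the images, π ∘ ρ = [7 1 5 6 2 4 3].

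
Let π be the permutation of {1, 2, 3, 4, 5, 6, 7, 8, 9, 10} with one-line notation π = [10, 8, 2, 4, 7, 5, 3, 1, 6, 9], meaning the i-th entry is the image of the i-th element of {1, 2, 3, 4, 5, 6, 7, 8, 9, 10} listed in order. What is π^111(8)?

Tracing 8 → 1 → … returns to 8 after 9 steps, so 8 lies in a 9-cycle (1 10 9 6 5 7 3 2 8).
Powers repeat with period 9 on this cycle, and 111 mod 9 = 3, so π^111(8) = π^3(8).
Stepping 3 places around the cycle: 8 → 1 → 10 → 9.

9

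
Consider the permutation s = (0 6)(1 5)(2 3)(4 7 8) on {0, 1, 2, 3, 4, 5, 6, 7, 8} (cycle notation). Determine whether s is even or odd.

The cycle lengths are 3, 2, 2, 2.
A cycle of length ℓ contributes ℓ−1 transpositions, so s is a product of 2 + 1 + 1 + 1 = 5 transpositions — odd.

odd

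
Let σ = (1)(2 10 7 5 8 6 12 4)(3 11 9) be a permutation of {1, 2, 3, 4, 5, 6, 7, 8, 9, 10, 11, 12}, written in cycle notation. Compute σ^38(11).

3

11 lies in the 3-cycle (3 11 9).
Since the cycle has length 3, σ^38 acts on it the same as σ^2 (38 mod 3 = 2).
Advancing 2 steps from 11: 11 → 9 → 3.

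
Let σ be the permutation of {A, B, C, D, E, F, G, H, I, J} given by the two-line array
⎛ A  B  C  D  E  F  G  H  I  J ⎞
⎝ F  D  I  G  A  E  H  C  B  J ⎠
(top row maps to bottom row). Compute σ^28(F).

E

Tracing F → E → … returns to F after 3 steps, so F lies in a 3-cycle (A F E).
On a 3-cycle, σ^3 is the identity, so σ^28 = σ^1 there (28 ≡ 1 mod 3).
Stepping 1 place around the cycle: F → E.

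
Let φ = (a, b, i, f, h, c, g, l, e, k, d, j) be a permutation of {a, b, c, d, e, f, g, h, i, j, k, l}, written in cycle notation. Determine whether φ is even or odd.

odd

The cycle lengths are 12.
A cycle of length ℓ contributes ℓ−1 transpositions, so φ is a product of 11 transpositions — odd.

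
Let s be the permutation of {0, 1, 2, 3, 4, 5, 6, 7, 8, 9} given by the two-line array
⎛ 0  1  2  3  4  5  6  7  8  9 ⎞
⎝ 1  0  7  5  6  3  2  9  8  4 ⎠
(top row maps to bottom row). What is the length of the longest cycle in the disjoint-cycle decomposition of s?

Decomposing into disjoint cycles gives (0 1)(2 7 9 4 6)(3 5); the longest has length 5.

5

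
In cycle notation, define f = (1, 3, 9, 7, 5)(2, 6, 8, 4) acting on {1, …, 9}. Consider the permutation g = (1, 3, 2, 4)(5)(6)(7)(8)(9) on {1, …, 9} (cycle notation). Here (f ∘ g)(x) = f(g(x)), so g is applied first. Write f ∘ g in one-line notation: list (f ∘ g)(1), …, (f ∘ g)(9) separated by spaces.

Chase each element through g then f: 1 → 3 → 9; 2 → 4 → 2; 3 → 2 → 6; 4 → 1 → 3; 5 → 5 → 1; 6 → 6 → 8; 7 → 7 → 5; 8 → 8 → 4; 9 → 9 → 7.
Collecting the images, f ∘ g = [9 2 6 3 1 8 5 4 7].

9 2 6 3 1 8 5 4 7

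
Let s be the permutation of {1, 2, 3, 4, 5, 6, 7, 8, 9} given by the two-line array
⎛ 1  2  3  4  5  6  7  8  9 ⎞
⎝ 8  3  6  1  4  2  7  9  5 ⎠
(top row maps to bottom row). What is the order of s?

15

Writing s as disjoint cycles, the cycle lengths are 5, 3, 1.
The order is lcm(5, 3) = 15.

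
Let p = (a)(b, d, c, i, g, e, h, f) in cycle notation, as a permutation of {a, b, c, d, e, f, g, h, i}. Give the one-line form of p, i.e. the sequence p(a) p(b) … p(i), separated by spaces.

a d i c h b e f g

Reading each image from the cycles: a↦a, b↦d, c↦i, d↦c, e↦h, f↦b, g↦e, h↦f, i↦g.
Listing these in domain order gives a d i c h b e f g.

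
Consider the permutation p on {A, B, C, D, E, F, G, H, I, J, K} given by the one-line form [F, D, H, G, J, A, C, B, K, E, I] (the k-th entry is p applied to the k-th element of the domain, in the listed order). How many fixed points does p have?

0

No element satisfies p(x) = x, so there are 0 fixed points.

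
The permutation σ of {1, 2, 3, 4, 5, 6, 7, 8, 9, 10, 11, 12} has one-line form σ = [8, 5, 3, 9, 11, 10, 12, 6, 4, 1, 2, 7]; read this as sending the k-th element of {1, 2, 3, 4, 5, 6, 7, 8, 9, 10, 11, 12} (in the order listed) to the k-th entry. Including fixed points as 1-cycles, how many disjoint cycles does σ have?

5

The cycle decomposition is (1, 8, 6, 10)(2, 5, 11)(3)(4, 9)(7, 12), which has 5 cycles (counting 1-cycles).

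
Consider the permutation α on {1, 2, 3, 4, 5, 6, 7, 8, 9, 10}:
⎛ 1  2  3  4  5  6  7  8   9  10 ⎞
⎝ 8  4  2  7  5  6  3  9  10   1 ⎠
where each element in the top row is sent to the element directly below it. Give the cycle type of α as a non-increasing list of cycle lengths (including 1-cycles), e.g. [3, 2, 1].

The disjoint cycles are (1 8 9 10)(2 4 7 3)(5)(6), with lengths 4, 4, 1, 1 in non-increasing order.

[4, 4, 1, 1]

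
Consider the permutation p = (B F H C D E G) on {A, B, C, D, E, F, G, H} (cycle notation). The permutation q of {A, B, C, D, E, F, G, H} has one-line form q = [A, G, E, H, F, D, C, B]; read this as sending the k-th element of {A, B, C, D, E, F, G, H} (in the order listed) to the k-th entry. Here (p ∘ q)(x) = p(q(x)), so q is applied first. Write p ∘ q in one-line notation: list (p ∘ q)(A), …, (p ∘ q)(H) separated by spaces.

Chase each element through q then p: A → A → A; B → G → B; C → E → G; D → H → C; E → F → H; F → D → E; G → C → D; H → B → F.
So p ∘ q in one-line form is A B G C H E D F.

A B G C H E D F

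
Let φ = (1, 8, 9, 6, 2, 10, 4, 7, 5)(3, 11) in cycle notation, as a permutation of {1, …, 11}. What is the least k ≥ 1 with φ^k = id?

18

The disjoint cycles have lengths 9, 2.
The order is lcm(9, 2) = 18.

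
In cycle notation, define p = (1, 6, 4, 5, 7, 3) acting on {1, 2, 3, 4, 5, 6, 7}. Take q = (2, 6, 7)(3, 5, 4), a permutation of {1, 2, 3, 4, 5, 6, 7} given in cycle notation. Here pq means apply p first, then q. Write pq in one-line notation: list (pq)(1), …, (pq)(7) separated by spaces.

7 6 1 4 2 3 5

(pq)(x) = q(p(x)). Computing each image: q(p(1)) = q(6) = 7, q(p(2)) = q(2) = 6, q(p(3)) = q(1) = 1, q(p(4)) = q(5) = 4, q(p(5)) = q(7) = 2, q(p(6)) = q(4) = 3, q(p(7)) = q(3) = 5.
Hence pq = [7 6 1 4 2 3 5].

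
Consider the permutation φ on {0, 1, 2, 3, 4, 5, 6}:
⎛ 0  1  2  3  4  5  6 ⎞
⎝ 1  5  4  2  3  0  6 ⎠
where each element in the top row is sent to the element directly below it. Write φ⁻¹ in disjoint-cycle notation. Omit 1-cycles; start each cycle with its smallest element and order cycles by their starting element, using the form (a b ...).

(0 5 1)(2 3 4)

First write φ in disjoint cycles: (0 1 5)(2 4 3).
Reversing each cycle (and rotating so the smallest element leads) gives φ⁻¹ = (0 5 1)(2 3 4).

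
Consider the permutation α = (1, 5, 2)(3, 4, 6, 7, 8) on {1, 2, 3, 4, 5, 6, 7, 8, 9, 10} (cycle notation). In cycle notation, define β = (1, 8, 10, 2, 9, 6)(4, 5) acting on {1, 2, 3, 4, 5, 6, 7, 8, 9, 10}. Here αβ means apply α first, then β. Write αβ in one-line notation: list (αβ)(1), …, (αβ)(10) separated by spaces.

For each element, apply α then β: 1 → 5 → 4; 2 → 1 → 8; 3 → 4 → 5; 4 → 6 → 1; 5 → 2 → 9; 6 → 7 → 7; 7 → 8 → 10; 8 → 3 → 3; 9 → 9 → 6; 10 → 10 → 2.
So αβ in one-line form is 4 8 5 1 9 7 10 3 6 2.

4 8 5 1 9 7 10 3 6 2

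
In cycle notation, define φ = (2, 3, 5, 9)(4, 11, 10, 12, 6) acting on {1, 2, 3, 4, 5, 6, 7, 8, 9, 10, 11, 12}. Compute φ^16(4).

4 lies in the 5-cycle (4, 11, 10, 12, 6).
On a 5-cycle, φ^5 is the identity, so φ^16 = φ^1 there (16 ≡ 1 mod 5).
Stepping 1 place around the cycle: 4 → 11.

11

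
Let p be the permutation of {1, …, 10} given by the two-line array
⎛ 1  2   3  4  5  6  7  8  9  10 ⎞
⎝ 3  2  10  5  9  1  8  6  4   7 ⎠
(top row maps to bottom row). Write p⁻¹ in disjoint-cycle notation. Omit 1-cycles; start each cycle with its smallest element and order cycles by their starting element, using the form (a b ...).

(1 6 8 7 10 3)(4 9 5)

The cycle decomposition of p is (1 3 10 7 8 6)(4 5 9).
Reversing each cycle (and rotating so the smallest element leads) gives p⁻¹ = (1 6 8 7 10 3)(4 9 5).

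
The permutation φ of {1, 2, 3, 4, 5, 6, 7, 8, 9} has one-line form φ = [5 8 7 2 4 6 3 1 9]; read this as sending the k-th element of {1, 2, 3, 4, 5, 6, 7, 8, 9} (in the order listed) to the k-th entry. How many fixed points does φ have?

The fixed points (elements with φ(x) = x) are {6, 9}, so there are 2.

2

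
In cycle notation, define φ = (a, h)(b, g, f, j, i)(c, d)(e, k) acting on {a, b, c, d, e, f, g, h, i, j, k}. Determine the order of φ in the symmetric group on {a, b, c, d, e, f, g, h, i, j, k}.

10

The cycle type of φ is (5, 2, 2, 2).
Since disjoint cycles commute, ord(φ) = lcm(5, 2, 2, 2) = 10.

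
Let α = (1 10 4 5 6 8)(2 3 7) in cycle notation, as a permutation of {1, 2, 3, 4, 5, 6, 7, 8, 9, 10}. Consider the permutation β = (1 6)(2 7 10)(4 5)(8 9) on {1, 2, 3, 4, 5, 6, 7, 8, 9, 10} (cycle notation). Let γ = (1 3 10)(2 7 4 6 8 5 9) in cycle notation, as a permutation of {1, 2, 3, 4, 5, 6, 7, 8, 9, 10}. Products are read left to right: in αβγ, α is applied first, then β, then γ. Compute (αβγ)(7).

4

Apply the permutations in order: α(7) = 2, then β(2) = 7, then γ(7) = 4. So (αβγ)(7) = 4.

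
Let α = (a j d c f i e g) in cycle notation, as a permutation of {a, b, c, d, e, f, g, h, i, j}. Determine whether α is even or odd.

odd

The cycle lengths are 8, 1, 1.
A cycle is odd iff its length is even; α has 1 even-length cycle, so sgn(α) = (−1)^1 and α is odd.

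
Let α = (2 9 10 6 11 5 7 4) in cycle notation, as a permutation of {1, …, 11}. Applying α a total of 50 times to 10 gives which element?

10 lies in the 8-cycle (2 9 10 6 11 5 7 4).
On an 8-cycle, α^8 is the identity, so α^50 = α^2 there (50 ≡ 2 mod 8).
Stepping 2 places around the cycle: 10 → 6 → 11.

11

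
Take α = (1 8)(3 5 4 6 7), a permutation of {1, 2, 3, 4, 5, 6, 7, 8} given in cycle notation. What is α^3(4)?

4 lies in the 5-cycle (3 5 4 6 7).
Advancing 3 steps from 4: 4 → 6 → 7 → 3.

3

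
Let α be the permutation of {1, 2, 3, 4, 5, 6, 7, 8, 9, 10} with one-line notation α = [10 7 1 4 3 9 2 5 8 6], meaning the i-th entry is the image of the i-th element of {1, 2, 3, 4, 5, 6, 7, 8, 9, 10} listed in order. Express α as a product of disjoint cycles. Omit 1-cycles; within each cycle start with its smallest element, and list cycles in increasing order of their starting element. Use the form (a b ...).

(1 10 6 9 8 5 3)(2 7)

Start at 1 and follow images: 1 → 10 → 6 → 9 → 8 → 5 → 3 → 1, giving the cycle (1 10 6 9 8 5 3).
Repeating from the next unused element and collecting all non-trivial cycles gives (1 10 6 9 8 5 3)(2 7).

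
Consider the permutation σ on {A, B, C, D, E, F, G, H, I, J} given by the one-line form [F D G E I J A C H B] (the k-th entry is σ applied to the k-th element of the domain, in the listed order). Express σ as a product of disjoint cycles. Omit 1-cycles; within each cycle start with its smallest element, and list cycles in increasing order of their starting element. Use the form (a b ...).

(A F J B D E I H C G)

Start at A and follow images: A → F → J → B → D → E → I → H → C → G → A, giving the cycle (A F J B D E I H C G).
Repeating from the next unused element and collecting all non-trivial cycles gives (A F J B D E I H C G).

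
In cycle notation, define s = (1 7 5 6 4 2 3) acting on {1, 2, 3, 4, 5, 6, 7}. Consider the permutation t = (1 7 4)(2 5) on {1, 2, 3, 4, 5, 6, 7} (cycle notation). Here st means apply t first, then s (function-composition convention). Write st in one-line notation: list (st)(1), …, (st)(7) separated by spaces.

5 6 1 7 3 4 2

Chase each element through t then s: 1 → 7 → 5; 2 → 5 → 6; 3 → 3 → 1; 4 → 1 → 7; 5 → 2 → 3; 6 → 6 → 4; 7 → 4 → 2.
Collecting the images, st = [5 6 1 7 3 4 2].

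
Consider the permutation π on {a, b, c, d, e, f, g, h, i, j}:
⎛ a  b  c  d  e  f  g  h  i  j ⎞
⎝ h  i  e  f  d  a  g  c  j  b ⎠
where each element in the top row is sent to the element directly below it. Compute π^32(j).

i

Tracing j → b → … returns to j after 3 steps, so j lies in a 3-cycle (b, i, j).
Powers repeat with period 3 on this cycle, and 32 mod 3 = 2, so π^32(j) = π^2(j).
Advancing 2 steps from j: j → b → i.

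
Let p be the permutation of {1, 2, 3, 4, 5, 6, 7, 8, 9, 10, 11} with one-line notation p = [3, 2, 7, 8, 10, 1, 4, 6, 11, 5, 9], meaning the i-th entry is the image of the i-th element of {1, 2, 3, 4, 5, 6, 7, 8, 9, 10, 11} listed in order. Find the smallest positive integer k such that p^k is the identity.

The disjoint-cycle form of p has cycle lengths 6, 2, 2, 1.
Since disjoint cycles commute, ord(p) = lcm(6, 2, 2) = 6.

6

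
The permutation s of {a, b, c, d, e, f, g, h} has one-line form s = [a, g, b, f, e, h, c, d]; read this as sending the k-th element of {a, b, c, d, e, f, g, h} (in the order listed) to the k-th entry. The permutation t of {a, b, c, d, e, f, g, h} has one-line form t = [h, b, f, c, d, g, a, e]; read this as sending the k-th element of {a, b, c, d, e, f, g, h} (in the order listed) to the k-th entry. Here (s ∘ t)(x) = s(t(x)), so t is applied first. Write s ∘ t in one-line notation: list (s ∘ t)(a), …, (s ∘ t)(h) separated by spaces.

d g h b f c a e

(s ∘ t)(x) = s(t(x)). Computing each image: s(t(a)) = s(h) = d, s(t(b)) = s(b) = g, s(t(c)) = s(f) = h, s(t(d)) = s(c) = b, s(t(e)) = s(d) = f, s(t(f)) = s(g) = c, s(t(g)) = s(a) = a, s(t(h)) = s(e) = e.
Hence s ∘ t = [d g h b f c a e].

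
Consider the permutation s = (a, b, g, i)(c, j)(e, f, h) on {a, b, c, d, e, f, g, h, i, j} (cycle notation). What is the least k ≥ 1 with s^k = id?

12

The cycle type of s is (4, 3, 2, 1).
The order is lcm(4, 3, 2) = 12.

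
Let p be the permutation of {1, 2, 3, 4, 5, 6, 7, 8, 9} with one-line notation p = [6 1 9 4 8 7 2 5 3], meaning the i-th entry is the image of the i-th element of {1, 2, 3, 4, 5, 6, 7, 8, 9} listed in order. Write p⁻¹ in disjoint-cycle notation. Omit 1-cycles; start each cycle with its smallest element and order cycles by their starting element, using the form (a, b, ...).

First write p in disjoint cycles: (1, 6, 7, 2)(3, 9)(5, 8).
The inverse reverses every cycle; in canonical form, p⁻¹ = (1, 2, 7, 6)(3, 9)(5, 8).

(1, 2, 7, 6)(3, 9)(5, 8)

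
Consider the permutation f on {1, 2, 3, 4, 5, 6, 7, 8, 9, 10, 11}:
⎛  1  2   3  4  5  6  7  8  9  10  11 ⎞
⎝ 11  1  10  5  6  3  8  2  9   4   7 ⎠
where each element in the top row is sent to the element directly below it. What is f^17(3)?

Tracing 3 → 10 → … returns to 3 after 5 steps, so 3 lies in a 5-cycle (3 10 4 5 6).
On a 5-cycle, f^5 is the identity, so f^17 = f^2 there (17 ≡ 2 mod 5).
Advancing 2 steps from 3: 3 → 10 → 4.

4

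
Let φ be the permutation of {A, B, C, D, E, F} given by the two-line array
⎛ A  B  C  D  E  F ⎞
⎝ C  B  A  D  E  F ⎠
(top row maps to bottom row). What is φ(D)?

D

The entry below D in the array is D, so φ(D) = D.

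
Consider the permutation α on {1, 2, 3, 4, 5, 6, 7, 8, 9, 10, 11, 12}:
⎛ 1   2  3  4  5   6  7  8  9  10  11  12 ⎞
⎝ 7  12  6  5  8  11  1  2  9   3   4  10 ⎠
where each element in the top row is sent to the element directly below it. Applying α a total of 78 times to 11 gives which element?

Tracing 11 → 4 → … returns to 11 after 9 steps, so 11 lies in a 9-cycle (2, 12, 10, 3, 6, 11, 4, 5, 8).
On a 9-cycle, α^9 is the identity, so α^78 = α^6 there (78 ≡ 6 mod 9).
Advancing 6 steps from 11: 11 → 4 → 5 → 8 → 2 → 12 → 10.

10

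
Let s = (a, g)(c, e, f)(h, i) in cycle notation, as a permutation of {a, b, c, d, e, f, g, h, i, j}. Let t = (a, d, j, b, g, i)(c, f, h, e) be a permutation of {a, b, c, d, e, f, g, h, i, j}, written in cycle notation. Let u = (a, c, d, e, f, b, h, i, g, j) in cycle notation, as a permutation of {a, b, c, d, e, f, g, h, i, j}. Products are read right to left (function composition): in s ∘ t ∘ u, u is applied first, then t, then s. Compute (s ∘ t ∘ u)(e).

i

Apply the permutations in order: u(e) = f, then t(f) = h, then s(h) = i. So (s ∘ t ∘ u)(e) = i.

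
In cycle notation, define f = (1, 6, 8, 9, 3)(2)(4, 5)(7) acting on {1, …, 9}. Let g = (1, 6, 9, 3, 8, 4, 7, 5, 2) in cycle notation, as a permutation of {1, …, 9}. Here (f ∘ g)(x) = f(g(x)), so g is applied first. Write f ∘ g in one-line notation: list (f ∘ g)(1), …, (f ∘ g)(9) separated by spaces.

8 6 9 7 2 3 4 5 1

(f ∘ g)(x) = f(g(x)). Computing each image: f(g(1)) = f(6) = 8, f(g(2)) = f(1) = 6, f(g(3)) = f(8) = 9, f(g(4)) = f(7) = 7, f(g(5)) = f(2) = 2, f(g(6)) = f(9) = 3, f(g(7)) = f(5) = 4, f(g(8)) = f(4) = 5, f(g(9)) = f(3) = 1.
Hence f ∘ g = [8 6 9 7 2 3 4 5 1].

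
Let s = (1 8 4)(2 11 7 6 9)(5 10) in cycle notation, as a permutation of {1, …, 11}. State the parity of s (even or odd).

The cycle lengths are 5, 3, 2, 1.
A cycle is odd iff its length is even; s has 1 even-length cycle, so sgn(s) = (−1)^1 and s is odd.

odd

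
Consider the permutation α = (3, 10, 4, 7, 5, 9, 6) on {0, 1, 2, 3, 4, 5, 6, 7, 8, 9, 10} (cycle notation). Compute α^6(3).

3 lies in the 7-cycle (3, 10, 4, 7, 5, 9, 6).
Advancing 6 steps from 3: 3 → 10 → 4 → 7 → 5 → 9 → 6.

6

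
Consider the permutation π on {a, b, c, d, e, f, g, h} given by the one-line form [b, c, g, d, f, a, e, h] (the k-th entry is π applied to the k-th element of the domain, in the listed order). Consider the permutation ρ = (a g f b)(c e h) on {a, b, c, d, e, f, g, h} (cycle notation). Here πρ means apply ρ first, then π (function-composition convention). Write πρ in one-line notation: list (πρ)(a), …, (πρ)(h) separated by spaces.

(πρ)(x) = π(ρ(x)). Computing each image: π(ρ(a)) = π(g) = e, π(ρ(b)) = π(a) = b, π(ρ(c)) = π(e) = f, π(ρ(d)) = π(d) = d, π(ρ(e)) = π(h) = h, π(ρ(f)) = π(b) = c, π(ρ(g)) = π(f) = a, π(ρ(h)) = π(c) = g.
Hence πρ = [e b f d h c a g].

e b f d h c a g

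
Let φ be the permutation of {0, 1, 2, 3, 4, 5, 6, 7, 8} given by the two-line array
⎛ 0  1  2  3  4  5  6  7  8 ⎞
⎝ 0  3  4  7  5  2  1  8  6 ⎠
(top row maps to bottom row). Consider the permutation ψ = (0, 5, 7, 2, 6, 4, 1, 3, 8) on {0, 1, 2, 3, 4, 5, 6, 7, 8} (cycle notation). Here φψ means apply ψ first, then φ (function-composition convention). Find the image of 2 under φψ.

(φψ)(2) = φ(ψ(2)). ψ(2) = 6, then φ(6) = 1. So (φψ)(2) = 1.

1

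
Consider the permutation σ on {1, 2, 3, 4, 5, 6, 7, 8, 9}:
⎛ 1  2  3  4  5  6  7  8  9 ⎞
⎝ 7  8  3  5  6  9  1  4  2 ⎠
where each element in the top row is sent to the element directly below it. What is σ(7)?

1

The entry below 7 in the array is 1, so σ(7) = 1.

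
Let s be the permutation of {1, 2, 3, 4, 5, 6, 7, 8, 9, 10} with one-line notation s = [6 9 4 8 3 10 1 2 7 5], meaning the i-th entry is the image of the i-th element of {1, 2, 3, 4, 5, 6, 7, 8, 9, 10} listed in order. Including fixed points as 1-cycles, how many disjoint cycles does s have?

1

The cycle decomposition is (1 6 10 5 3 4 8 2 9 7), which has 1 cycle (counting 1-cycles).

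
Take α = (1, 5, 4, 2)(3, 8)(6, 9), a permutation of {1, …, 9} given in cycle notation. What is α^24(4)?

4 lies in the 4-cycle (1, 5, 4, 2).
On a 4-cycle, α^4 is the identity, so α^24 = α^0 there (24 ≡ 0 mod 4).
So α^24(4) = 4.

4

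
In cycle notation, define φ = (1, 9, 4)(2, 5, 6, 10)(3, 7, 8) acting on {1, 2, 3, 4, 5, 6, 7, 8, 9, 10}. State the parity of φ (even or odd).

odd

The cycle lengths are 4, 3, 3.
A cycle of length ℓ contributes ℓ−1 transpositions, so φ is a product of 3 + 2 + 2 = 7 transpositions — odd.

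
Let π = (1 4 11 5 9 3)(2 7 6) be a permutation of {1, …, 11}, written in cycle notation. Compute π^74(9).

9 lies in the 6-cycle (1 4 11 5 9 3).
On a 6-cycle, π^6 is the identity, so π^74 = π^2 there (74 ≡ 2 mod 6).
Stepping 2 places around the cycle: 9 → 3 → 1.

1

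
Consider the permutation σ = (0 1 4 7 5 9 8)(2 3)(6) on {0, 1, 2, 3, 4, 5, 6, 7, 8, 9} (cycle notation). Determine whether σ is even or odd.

The cycle lengths are 7, 2, 1.
A cycle is odd iff its length is even; σ has 1 even-length cycle, so sgn(σ) = (−1)^1 and σ is odd.

odd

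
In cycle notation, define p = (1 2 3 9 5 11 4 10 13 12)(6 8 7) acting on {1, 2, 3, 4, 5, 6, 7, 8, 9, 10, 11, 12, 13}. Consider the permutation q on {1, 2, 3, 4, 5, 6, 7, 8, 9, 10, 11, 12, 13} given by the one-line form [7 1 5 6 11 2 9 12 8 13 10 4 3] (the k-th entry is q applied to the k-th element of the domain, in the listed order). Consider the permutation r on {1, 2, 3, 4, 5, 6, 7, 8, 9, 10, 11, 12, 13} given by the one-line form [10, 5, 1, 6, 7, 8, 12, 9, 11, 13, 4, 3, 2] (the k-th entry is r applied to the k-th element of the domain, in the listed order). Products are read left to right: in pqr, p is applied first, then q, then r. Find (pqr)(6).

Chase 6: p(6) = 8; q(8) = 12; r(12) = 3. Hence (pqr)(6) = 3.

3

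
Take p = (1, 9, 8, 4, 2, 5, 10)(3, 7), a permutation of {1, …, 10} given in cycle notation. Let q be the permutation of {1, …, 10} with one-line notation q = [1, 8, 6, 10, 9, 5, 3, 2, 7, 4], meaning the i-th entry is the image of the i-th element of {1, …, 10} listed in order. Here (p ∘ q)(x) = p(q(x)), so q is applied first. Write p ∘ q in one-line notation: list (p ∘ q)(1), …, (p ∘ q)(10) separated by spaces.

9 4 6 1 8 10 7 5 3 2

(p ∘ q)(x) = p(q(x)). Computing each image: p(q(1)) = p(1) = 9, p(q(2)) = p(8) = 4, p(q(3)) = p(6) = 6, p(q(4)) = p(10) = 1, p(q(5)) = p(9) = 8, p(q(6)) = p(5) = 10, p(q(7)) = p(3) = 7, p(q(8)) = p(2) = 5, p(q(9)) = p(7) = 3, p(q(10)) = p(4) = 2.
Hence p ∘ q = [9 4 6 1 8 10 7 5 3 2].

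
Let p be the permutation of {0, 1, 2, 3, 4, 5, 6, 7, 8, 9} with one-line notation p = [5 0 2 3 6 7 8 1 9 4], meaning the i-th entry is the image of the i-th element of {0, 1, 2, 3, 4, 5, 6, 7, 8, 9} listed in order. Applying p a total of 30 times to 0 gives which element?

Tracing 0 → 5 → … returns to 0 after 4 steps, so 0 lies in a 4-cycle (0, 5, 7, 1).
Powers repeat with period 4 on this cycle, and 30 mod 4 = 2, so p^30(0) = p^2(0).
Stepping 2 places around the cycle: 0 → 5 → 7.

7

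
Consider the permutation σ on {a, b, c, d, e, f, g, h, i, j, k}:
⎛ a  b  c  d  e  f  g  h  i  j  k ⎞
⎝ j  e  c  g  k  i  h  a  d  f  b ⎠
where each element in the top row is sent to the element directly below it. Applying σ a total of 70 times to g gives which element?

Tracing g → h → … returns to g after 7 steps, so g lies in a 7-cycle (a j f i d g h).
On a 7-cycle, σ^7 is the identity, so σ^70 = σ^0 there (70 ≡ 0 mod 7).
So σ^70(g) = g.

g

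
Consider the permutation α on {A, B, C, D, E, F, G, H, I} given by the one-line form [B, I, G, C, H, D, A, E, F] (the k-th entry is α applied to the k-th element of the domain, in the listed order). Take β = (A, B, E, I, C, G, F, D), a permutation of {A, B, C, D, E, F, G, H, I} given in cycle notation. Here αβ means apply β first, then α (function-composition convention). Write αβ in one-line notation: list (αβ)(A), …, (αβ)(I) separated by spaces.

I H A B F C D E G

(αβ)(x) = α(β(x)). Computing each image: α(β(A)) = α(B) = I, α(β(B)) = α(E) = H, α(β(C)) = α(G) = A, α(β(D)) = α(A) = B, α(β(E)) = α(I) = F, α(β(F)) = α(D) = C, α(β(G)) = α(F) = D, α(β(H)) = α(H) = E, α(β(I)) = α(C) = G.
Hence αβ = [I H A B F C D E G].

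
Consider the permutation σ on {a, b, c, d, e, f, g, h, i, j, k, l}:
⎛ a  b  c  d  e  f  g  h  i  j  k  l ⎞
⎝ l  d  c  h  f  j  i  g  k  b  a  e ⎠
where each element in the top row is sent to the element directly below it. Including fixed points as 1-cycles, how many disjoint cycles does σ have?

2

The cycle decomposition is (a, l, e, f, j, b, d, h, g, i, k)(c), which has 2 cycles (counting 1-cycles).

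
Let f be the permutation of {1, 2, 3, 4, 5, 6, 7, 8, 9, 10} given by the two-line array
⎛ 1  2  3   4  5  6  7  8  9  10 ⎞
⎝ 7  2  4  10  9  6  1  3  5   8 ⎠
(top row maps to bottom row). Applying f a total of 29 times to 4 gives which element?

Tracing 4 → 10 → … returns to 4 after 4 steps, so 4 lies in a 4-cycle (3, 4, 10, 8).
Since the cycle has length 4, f^29 acts on it the same as f^1 (29 mod 4 = 1).
Stepping 1 place around the cycle: 4 → 10.

10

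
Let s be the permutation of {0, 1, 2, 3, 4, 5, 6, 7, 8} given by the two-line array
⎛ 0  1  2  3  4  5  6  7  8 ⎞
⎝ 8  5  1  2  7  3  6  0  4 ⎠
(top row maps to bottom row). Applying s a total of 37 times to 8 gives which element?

4

Tracing 8 → 4 → … returns to 8 after 4 steps, so 8 lies in a 4-cycle (0, 8, 4, 7).
On a 4-cycle, s^4 is the identity, so s^37 = s^1 there (37 ≡ 1 mod 4).
Stepping 1 place around the cycle: 8 → 4.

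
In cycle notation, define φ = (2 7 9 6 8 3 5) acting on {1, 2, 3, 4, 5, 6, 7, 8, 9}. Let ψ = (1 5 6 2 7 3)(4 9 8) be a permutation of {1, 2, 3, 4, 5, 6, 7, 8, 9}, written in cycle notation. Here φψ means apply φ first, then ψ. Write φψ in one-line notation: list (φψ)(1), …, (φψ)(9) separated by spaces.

(φψ)(x) = ψ(φ(x)). Computing each image: ψ(φ(1)) = ψ(1) = 5, ψ(φ(2)) = ψ(7) = 3, ψ(φ(3)) = ψ(5) = 6, ψ(φ(4)) = ψ(4) = 9, ψ(φ(5)) = ψ(2) = 7, ψ(φ(6)) = ψ(8) = 4, ψ(φ(7)) = ψ(9) = 8, ψ(φ(8)) = ψ(3) = 1, ψ(φ(9)) = ψ(6) = 2.
Hence φψ = [5 3 6 9 7 4 8 1 2].

5 3 6 9 7 4 8 1 2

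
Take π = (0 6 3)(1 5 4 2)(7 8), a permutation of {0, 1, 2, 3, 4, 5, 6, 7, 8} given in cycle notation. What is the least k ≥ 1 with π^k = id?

The cycle type of π is (4, 3, 2).
The order is lcm(4, 3, 2) = 12.

12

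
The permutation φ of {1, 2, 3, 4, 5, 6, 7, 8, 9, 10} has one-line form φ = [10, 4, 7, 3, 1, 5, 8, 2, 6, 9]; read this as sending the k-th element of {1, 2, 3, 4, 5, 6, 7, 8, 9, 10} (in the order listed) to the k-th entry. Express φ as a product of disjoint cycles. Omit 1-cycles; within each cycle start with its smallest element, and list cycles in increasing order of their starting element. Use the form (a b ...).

(1 10 9 6 5)(2 4 3 7 8)

Iterating φ from 1 gives 1 → 10 → 9 → 6 → 5 → 1; that is the 5-cycle (1 10 9 6 5).
Continuing from each remaining unvisited element yields (1 10 9 6 5)(2 4 3 7 8).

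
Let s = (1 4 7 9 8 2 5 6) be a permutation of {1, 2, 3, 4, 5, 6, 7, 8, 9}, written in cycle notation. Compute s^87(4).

4 lies in the 8-cycle (1 4 7 9 8 2 5 6).
Since the cycle has length 8, s^87 acts on it the same as s^7 (87 mod 8 = 7).
Advancing 7 steps from 4: 4 → 7 → 9 → 8 → 2 → 5 → 6 → 1.

1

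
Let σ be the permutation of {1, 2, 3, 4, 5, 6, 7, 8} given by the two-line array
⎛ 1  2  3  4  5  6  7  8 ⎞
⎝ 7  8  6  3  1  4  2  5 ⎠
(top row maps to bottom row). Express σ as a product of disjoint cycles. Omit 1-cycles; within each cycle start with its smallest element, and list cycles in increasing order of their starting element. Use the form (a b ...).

(1 7 2 8 5)(3 6 4)

Iterating σ from 1 gives 1 → 7 → 2 → 8 → 5 → 1; that is the 5-cycle (1 7 2 8 5).
Continuing from each remaining unvisited element yields (1 7 2 8 5)(3 6 4).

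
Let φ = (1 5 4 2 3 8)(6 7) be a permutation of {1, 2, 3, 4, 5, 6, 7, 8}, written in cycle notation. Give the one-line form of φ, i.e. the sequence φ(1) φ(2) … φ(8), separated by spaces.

5 3 8 2 4 7 6 1

Reading each image from the cycles: 1→5, 2→3, 3→8, 4→2, 5→4, 6→7, 7→6, 8→1.
Listing these in domain order gives 5 3 8 2 4 7 6 1.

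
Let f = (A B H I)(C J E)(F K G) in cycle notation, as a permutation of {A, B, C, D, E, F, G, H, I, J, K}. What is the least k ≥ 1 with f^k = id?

The disjoint cycles have lengths 4, 3, 3, 1.
Since disjoint cycles commute, ord(f) = lcm(4, 3, 3) = 12.

12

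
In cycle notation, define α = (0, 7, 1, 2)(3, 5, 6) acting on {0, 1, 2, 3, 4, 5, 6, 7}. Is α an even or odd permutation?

odd

The cycle lengths are 4, 3, 1.
A cycle of length ℓ contributes ℓ−1 transpositions, so α is a product of 3 + 2 = 5 transpositions — odd.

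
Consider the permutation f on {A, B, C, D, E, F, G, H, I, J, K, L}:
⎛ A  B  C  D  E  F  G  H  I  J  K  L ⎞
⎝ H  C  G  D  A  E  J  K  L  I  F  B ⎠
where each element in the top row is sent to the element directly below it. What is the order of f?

30

Decomposing into disjoint cycles gives cycle lengths 6, 5, 1.
The order is lcm(6, 5) = 30.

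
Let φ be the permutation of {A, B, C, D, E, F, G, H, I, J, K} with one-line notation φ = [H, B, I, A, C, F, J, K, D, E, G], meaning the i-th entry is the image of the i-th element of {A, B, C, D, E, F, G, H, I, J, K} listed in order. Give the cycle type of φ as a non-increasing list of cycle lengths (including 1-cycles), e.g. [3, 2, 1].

[9, 1, 1]

The disjoint cycles are (A, H, K, G, J, E, C, I, D)(B)(F), with lengths 9, 1, 1 in non-increasing order.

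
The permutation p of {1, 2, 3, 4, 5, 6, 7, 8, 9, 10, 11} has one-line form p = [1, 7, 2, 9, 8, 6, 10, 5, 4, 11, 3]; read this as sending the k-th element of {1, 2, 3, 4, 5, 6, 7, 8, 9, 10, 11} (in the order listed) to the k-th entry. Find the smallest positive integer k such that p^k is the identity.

Decomposing into disjoint cycles gives cycle lengths 5, 2, 2, 1, 1.
The order is lcm(5, 2, 2) = 10.

10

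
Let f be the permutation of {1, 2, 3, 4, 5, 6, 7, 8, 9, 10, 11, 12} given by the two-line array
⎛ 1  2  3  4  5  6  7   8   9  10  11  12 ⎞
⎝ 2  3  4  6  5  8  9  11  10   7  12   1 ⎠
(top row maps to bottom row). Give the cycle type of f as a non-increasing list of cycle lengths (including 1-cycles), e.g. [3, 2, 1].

[8, 3, 1]

The disjoint cycles are (1, 2, 3, 4, 6, 8, 11, 12)(5)(7, 9, 10), with lengths 8, 3, 1 in non-increasing order.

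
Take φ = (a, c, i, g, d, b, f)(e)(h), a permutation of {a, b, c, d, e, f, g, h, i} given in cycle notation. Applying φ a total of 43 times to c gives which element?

c lies in the 7-cycle (a, c, i, g, d, b, f).
Powers repeat with period 7 on this cycle, and 43 mod 7 = 1, so φ^43(c) = φ^1(c).
Advancing 1 step from c: c → i.

i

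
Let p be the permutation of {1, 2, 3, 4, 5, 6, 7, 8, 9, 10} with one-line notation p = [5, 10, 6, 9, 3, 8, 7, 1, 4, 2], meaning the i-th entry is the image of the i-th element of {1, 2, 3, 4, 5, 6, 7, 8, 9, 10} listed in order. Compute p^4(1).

Tracing 1 → 5 → … returns to 1 after 5 steps, so 1 lies in a 5-cycle (1 5 3 6 8).
Stepping 4 places around the cycle: 1 → 5 → 3 → 6 → 8.

8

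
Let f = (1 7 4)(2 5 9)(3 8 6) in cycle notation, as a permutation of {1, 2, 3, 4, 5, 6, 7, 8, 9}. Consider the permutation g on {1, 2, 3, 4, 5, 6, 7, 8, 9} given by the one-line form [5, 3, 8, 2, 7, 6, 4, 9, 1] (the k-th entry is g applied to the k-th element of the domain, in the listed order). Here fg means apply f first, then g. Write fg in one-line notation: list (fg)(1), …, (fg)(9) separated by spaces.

For each element, apply f then g: 1 → 7 → 4; 2 → 5 → 7; 3 → 8 → 9; 4 → 1 → 5; 5 → 9 → 1; 6 → 3 → 8; 7 → 4 → 2; 8 → 6 → 6; 9 → 2 → 3.
So fg in one-line form is 4 7 9 5 1 8 2 6 3.

4 7 9 5 1 8 2 6 3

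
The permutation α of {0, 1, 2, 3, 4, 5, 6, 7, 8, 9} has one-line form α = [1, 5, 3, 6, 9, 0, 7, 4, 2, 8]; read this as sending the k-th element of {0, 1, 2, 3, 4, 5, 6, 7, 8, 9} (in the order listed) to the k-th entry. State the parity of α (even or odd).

even

In disjoint-cycle form the cycle lengths are 7, 3.
A cycle of length ℓ contributes ℓ−1 transpositions, so α is a product of 6 + 2 = 8 transpositions — even.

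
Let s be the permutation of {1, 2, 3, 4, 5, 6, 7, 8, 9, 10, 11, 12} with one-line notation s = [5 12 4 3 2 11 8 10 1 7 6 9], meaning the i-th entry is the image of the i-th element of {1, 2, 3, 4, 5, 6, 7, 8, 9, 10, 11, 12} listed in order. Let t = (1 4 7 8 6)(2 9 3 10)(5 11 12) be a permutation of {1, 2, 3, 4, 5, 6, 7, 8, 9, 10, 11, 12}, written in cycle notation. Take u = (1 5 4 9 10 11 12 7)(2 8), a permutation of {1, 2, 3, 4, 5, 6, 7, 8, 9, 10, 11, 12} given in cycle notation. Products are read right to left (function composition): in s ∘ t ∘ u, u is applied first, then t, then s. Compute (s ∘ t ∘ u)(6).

5

Chase 6: u(6) = 6; t(6) = 1; s(1) = 5. Hence (s ∘ t ∘ u)(6) = 5.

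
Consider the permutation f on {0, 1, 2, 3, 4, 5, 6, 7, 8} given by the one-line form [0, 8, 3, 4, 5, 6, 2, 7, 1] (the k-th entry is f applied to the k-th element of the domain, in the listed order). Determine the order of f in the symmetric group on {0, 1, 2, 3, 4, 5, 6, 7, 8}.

10

The disjoint-cycle form of f has cycle lengths 5, 2, 1, 1.
The order of f is the least common multiple of its cycle lengths: lcm(5, 2) = 10.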